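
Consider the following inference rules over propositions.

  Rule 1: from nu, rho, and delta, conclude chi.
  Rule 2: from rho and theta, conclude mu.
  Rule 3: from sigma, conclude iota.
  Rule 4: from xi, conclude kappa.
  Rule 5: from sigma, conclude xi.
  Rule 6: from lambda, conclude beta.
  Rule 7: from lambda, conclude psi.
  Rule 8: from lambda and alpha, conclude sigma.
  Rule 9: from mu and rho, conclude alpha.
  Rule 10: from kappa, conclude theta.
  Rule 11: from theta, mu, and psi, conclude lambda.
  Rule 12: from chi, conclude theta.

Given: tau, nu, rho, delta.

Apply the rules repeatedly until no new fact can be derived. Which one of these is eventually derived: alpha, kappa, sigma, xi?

alpha

nu, rho, and delta hold, so chi follows (Rule 1).
chi holds, so theta follows (Rule 12).
rho and theta hold, so mu follows (Rule 2).
mu and rho hold, so alpha follows (Rule 9).
kappa would need xi (Rule 4), but xi is never established. xi would need sigma (Rule 5), but sigma is never established. sigma would need lambda and alpha (Rule 8), but lambda is never established.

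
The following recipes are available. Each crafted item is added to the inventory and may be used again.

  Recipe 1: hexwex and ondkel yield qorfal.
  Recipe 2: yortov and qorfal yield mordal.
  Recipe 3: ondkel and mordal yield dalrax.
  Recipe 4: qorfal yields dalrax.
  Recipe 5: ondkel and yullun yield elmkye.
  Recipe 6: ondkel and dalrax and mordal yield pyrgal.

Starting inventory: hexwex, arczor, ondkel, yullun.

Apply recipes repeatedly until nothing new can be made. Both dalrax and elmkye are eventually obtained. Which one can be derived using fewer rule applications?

elmkye

elmkye: Using Recipe 5, ondkel and yullun make elmkye. [1 rule application]
dalrax: Using Recipe 1, hexwex and ondkel make qorfal. qorfal → dalrax (Recipe 4). [2 rule applications]
elmkye needs fewer.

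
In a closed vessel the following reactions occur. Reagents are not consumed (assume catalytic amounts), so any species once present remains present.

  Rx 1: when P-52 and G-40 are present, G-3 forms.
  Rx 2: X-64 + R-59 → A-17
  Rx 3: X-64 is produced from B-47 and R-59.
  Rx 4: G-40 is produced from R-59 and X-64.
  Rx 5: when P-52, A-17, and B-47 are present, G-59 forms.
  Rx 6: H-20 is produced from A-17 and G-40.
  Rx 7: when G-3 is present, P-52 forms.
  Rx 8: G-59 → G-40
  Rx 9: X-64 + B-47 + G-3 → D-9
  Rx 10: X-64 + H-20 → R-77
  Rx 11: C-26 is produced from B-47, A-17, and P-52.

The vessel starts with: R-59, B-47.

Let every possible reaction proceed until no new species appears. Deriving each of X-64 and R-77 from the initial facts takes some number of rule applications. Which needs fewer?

X-64

X-64: B-47 and R-59 present → X-64 forms (Rx 3). [1 rule application]
R-77: B-47 and R-59 present → X-64 forms (Rx 3). R-59 and X-64 present → G-40 forms (Rx 4). X-64 and R-59 present → A-17 forms (Rx 2). A-17 and G-40 present → H-20 forms (Rx 6). X-64 and H-20 present → R-77 forms (Rx 10). [5 rule applications]
X-64 needs fewer.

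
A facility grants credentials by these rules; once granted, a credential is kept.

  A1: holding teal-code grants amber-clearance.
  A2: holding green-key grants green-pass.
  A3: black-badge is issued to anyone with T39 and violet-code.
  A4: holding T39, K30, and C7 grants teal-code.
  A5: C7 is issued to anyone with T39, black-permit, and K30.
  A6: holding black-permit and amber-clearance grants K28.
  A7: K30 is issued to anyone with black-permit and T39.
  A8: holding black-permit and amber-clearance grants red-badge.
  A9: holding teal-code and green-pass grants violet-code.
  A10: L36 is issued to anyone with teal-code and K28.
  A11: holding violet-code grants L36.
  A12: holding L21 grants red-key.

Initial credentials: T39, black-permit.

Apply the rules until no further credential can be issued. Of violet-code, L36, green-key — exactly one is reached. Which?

Holding black-permit and T39 grants K30 (A7).
Holding T39, black-permit, and K30 grants C7 (A5).
Holding T39, K30, and C7 grants teal-code (A4).
Holding teal-code grants amber-clearance (A1).
Holding black-permit and amber-clearance grants K28 (A6).
Holding teal-code and K28 grants L36 (A10).
No rule produces green-key, and it is not given. violet-code would need teal-code and green-pass (A9), but green-pass is never granted.

L36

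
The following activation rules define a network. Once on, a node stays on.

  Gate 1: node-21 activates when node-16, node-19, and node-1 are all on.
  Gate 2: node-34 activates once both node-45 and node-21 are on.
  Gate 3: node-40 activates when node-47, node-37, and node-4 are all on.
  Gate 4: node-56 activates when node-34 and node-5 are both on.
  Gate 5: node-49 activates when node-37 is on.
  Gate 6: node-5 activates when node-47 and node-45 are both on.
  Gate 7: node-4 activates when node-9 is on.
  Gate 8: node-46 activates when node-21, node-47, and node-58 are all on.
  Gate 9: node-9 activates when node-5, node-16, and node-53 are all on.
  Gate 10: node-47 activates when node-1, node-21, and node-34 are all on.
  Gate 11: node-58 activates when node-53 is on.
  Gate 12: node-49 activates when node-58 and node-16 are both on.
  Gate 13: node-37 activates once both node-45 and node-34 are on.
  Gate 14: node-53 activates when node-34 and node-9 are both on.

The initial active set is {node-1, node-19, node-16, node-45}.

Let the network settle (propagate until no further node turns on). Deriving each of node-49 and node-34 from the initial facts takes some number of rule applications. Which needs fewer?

node-34

node-34: Gate 1: node-16, node-19, and node-1 on → node-21 on. node-45 and node-21 are on, so node-34 activates (Gate 2). [2 rule applications]
node-49: node-16, node-19, and node-1 are on, so node-21 activates (Gate 1). Gate 2: node-45 and node-21 on → node-34 on. Gate 13: node-45 and node-34 on → node-37 on. Gate 5: node-37 on → node-49 on. [4 rule applications]
node-34 needs fewer.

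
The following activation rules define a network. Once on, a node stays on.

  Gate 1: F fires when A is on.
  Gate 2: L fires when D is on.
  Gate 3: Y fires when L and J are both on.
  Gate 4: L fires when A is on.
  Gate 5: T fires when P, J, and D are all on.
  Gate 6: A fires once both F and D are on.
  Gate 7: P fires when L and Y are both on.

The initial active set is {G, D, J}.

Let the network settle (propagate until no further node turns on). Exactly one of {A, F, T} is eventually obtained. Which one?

T

Gate 2: D on → L on.
Gate 3: L and J on → Y on.
L and Y are on, so P fires (Gate 7).
P, J, and D are on, so T fires (Gate 5).
A would need F and D (Gate 6), but F never turns on. F would need A (Gate 1), but A never turns on.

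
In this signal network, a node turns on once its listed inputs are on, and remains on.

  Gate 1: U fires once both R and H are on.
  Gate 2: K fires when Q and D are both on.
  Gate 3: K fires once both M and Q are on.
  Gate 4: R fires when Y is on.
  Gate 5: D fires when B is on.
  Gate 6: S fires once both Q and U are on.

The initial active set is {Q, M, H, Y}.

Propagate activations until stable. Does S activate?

Yes

Gate 4: Y on → R on.
Gate 1: R and H on → U on.
Q and U are on, so S fires (Gate 6).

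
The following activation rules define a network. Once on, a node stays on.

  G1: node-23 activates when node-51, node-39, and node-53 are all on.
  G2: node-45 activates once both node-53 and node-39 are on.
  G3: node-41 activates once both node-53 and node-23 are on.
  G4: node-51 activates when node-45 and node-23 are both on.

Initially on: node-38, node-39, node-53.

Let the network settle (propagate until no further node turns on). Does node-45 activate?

Yes

node-53 and node-39 are on, so node-45 activates (G2).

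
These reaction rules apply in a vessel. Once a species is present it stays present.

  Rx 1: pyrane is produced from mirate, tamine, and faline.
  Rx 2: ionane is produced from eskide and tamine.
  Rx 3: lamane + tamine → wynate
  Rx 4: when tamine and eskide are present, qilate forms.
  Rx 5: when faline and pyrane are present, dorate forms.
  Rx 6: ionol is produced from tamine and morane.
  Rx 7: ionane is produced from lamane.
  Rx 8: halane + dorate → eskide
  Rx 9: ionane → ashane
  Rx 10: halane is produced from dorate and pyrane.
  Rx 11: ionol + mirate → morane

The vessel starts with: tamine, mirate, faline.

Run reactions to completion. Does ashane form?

mirate, tamine, and faline present → pyrane forms (Rx 1).
faline and pyrane present → dorate forms (Rx 5).
dorate and pyrane present → halane forms (Rx 10).
halane and dorate present → eskide forms (Rx 8).
eskide and tamine present → ionane forms (Rx 2).
ionane present → ashane forms (Rx 9).

Yes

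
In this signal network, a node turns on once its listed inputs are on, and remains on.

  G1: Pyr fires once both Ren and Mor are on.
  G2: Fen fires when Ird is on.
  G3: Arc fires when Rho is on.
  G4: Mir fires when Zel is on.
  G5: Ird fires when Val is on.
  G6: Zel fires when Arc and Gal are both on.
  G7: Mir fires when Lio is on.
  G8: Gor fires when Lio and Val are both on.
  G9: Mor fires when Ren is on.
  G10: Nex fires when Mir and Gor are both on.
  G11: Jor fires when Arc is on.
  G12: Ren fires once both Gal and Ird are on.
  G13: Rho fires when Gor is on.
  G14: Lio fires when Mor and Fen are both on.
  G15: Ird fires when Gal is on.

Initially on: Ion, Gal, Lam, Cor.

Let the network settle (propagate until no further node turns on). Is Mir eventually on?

Yes

Gal is on, so Ird fires (G15).
G12: Gal and Ird on → Ren on.
Ird is on, so Fen fires (G2).
G9: Ren on → Mor on.
Mor and Fen are on, so Lio fires (G14).
G7: Lio on → Mir on.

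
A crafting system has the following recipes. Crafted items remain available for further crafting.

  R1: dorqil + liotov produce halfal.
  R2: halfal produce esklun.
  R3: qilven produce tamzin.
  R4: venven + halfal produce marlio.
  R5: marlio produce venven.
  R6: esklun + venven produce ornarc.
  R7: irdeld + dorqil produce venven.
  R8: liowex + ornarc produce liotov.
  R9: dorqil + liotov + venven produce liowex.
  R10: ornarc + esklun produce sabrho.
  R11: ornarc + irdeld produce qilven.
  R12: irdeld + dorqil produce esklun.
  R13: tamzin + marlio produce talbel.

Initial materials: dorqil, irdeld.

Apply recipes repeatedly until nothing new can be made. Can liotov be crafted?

liotov would need liowex and ornarc (R8), but liowex is never obtained.

No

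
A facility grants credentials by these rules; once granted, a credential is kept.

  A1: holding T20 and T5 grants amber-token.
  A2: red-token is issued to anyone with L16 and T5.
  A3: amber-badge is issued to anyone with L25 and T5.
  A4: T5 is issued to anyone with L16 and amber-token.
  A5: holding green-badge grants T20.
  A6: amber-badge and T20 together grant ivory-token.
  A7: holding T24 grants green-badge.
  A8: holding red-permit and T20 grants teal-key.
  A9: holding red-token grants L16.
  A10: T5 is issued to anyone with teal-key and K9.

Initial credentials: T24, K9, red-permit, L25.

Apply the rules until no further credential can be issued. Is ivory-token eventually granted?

Holding T24 grants green-badge (A7).
Holding green-badge grants T20 (A5).
Holding red-permit and T20 grants teal-key (A8).
Holding teal-key and K9 grants T5 (A10).
Holding L25 and T5 grants amber-badge (A3).
Holding amber-badge and T20 grants ivory-token (A6).

Yes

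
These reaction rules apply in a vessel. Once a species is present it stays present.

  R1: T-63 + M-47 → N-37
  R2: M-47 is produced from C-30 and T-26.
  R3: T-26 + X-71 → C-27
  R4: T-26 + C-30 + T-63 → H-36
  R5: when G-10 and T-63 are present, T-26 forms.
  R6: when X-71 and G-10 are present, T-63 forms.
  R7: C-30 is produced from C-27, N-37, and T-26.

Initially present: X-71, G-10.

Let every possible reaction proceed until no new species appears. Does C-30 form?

No

C-30 would need C-27, N-37, and T-26 (R7), but N-37 never forms.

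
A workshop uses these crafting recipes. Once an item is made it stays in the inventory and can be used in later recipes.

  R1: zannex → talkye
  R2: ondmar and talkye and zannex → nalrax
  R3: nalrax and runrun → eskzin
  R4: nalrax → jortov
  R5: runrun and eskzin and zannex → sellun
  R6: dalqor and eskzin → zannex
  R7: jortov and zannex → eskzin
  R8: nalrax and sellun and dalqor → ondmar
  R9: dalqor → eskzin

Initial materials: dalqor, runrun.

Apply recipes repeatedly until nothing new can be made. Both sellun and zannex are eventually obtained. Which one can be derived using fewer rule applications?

zannex: dalqor → eskzin (R9). Using R6, dalqor and eskzin make zannex. [2 rule applications]
sellun: Using R9, dalqor makes eskzin. Using R6, dalqor and eskzin make zannex. runrun and eskzin and zannex → sellun (R5). [3 rule applications]
zannex needs fewer.

zannex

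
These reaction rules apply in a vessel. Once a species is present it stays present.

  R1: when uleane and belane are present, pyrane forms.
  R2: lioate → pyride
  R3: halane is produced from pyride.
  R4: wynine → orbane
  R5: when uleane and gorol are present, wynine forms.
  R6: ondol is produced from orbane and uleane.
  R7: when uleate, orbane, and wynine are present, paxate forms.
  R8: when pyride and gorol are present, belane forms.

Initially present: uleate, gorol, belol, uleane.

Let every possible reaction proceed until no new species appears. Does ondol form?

uleane and gorol present → wynine forms (R5).
wynine present → orbane forms (R4).
orbane and uleane present → ondol forms (R6).

Yes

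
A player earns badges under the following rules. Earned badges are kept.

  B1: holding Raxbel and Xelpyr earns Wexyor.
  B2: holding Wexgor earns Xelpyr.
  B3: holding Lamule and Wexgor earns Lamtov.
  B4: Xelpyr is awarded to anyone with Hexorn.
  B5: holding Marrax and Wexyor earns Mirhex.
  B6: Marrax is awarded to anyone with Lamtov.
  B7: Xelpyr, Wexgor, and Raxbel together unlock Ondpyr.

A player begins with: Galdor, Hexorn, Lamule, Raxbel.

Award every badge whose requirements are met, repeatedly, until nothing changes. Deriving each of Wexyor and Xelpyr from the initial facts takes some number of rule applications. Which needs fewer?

Xelpyr

Xelpyr: With Hexorn, Xelpyr is earned (B4). [1 rule application]
Wexyor: With Hexorn, Xelpyr is earned (B4). With Raxbel and Xelpyr, Wexyor is earned (B1). [2 rule applications]
Xelpyr needs fewer.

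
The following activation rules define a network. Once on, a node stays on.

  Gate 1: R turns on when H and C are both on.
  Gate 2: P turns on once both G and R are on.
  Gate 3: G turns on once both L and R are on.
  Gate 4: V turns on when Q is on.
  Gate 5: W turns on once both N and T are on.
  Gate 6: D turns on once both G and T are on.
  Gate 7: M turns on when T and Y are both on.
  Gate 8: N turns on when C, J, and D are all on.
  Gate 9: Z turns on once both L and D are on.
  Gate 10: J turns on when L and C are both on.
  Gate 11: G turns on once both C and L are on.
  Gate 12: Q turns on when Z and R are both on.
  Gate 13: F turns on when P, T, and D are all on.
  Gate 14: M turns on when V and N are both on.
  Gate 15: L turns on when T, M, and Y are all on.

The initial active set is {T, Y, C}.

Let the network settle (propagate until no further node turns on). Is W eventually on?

Gate 7: T and Y on → M on.
T, M, and Y are on, so L turns on (Gate 15).
Gate 10: L and C on → J on.
C and L are on, so G turns on (Gate 11).
G and T are on, so D turns on (Gate 6).
C, J, and D are on, so N turns on (Gate 8).
N and T are on, so W turns on (Gate 5).

Yes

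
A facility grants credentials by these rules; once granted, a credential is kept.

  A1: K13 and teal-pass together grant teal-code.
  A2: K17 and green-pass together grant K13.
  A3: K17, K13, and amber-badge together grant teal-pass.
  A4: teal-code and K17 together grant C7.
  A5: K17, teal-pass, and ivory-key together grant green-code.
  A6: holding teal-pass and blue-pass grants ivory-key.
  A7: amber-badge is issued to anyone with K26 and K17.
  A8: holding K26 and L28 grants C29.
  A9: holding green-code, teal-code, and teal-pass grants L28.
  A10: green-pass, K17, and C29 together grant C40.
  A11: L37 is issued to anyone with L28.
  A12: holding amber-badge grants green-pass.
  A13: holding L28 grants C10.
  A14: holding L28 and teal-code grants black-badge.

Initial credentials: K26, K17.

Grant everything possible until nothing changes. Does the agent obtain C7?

Holding K26 and K17 grants amber-badge (A7).
Holding amber-badge grants green-pass (A12).
Holding K17 and green-pass grants K13 (A2).
Holding K17, K13, and amber-badge grants teal-pass (A3).
Holding K13 and teal-pass grants teal-code (A1).
Holding teal-code and K17 grants C7 (A4).

Yes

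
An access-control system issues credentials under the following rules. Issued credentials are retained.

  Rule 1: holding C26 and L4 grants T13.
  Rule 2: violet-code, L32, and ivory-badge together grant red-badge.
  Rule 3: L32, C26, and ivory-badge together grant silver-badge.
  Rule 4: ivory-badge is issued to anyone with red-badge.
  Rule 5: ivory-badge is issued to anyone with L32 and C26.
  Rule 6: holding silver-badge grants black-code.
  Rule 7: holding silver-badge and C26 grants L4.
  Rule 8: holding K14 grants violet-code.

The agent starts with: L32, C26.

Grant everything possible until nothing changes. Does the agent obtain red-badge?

red-badge would need violet-code, L32, and ivory-badge (Rule 2), but violet-code is never granted.

No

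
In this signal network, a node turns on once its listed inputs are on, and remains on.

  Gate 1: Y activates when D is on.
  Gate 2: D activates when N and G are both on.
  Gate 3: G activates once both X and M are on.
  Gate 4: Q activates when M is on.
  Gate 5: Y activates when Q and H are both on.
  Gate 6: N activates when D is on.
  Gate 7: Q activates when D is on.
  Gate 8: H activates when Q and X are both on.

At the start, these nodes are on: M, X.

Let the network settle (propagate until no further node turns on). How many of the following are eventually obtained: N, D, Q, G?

M is on, so Q activates (Gate 4).
X and M are on, so G activates (Gate 3).
N would need D (Gate 6), but D never turns on.
D would need N and G (Gate 2), but N never turns on.
Q: reached.
G: reached.
Reached: Q and G — 2 of the 4.

2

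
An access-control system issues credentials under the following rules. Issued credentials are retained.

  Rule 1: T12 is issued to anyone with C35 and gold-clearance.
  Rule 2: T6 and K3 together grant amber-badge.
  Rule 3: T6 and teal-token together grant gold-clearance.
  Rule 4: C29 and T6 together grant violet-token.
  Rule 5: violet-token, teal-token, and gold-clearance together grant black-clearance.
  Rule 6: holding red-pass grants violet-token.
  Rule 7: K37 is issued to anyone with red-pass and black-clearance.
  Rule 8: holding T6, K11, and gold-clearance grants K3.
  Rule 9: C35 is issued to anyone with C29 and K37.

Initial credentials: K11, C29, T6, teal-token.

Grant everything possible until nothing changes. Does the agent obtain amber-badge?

Yes

Holding T6 and teal-token grants gold-clearance (Rule 3).
Holding T6, K11, and gold-clearance grants K3 (Rule 8).
Holding T6 and K3 grants amber-badge (Rule 2).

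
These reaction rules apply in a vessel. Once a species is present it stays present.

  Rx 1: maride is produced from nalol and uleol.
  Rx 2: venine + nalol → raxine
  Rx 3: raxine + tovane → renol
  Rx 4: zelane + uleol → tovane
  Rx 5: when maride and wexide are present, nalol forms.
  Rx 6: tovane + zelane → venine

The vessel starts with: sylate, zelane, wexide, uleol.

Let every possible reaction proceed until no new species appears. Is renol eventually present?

renol would need raxine and tovane (Rx 3), but raxine never forms.

No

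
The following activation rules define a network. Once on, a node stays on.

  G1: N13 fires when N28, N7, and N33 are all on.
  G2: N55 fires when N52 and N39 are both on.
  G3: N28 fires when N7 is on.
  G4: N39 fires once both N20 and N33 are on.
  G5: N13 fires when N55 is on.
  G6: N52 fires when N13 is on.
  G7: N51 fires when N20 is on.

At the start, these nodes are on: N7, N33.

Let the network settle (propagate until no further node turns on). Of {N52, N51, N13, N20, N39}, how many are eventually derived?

N7 is on, so N28 fires (G3).
G1: N28, N7, and N33 on → N13 on.
N13 is on, so N52 fires (G6).
N52: reached.
N51 would need N20 (G7), but N20 never turns on.
N13: reached.
No rule produces N20, and it is not given.
N39 would need N20 and N33 (G4), but N20 never turns on.
Reached: N52 and N13 — 2 of the 5.

2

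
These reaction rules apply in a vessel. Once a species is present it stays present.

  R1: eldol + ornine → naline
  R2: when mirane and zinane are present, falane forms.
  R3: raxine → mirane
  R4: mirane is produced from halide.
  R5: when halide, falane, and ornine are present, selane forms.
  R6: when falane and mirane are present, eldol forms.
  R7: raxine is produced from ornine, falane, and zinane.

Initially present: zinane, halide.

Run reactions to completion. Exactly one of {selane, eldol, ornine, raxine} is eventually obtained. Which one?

eldol

halide present → mirane forms (R4).
mirane and zinane present → falane forms (R2).
falane and mirane present → eldol forms (R6).
raxine would need ornine, falane, and zinane (R7), but ornine never forms. No rule produces ornine, and it is not given. selane would need halide, falane, and ornine (R5), but ornine never forms.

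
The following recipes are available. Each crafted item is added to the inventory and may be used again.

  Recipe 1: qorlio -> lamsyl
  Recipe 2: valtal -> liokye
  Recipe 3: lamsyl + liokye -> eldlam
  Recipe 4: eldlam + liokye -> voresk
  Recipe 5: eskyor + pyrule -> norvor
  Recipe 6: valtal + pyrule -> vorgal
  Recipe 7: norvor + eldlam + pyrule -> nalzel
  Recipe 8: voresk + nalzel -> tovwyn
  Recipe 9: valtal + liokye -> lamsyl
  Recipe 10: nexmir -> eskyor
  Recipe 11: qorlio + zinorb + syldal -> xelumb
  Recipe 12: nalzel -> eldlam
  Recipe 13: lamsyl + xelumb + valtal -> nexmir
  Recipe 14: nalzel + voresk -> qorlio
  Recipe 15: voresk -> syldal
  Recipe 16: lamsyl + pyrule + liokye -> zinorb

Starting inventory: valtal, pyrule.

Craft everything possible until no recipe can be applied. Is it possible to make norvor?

norvor would need eskyor and pyrule (Recipe 5), but eskyor is never obtained.

No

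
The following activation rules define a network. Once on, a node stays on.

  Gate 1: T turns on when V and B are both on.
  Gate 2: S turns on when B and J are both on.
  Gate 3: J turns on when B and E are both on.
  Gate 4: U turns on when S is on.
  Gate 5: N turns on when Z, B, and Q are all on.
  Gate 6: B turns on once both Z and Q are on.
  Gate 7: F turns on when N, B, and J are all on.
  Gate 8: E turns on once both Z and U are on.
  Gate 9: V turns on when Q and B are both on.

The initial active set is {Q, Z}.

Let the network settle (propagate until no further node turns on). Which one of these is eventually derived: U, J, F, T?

Z and Q are on, so B turns on (Gate 6).
Gate 9: Q and B on → V on.
V and B are on, so T turns on (Gate 1).
J would need B and E (Gate 3), but E never turns on. U would need S (Gate 4), but S never turns on. F would need N, B, and J (Gate 7), but J never turns on.

T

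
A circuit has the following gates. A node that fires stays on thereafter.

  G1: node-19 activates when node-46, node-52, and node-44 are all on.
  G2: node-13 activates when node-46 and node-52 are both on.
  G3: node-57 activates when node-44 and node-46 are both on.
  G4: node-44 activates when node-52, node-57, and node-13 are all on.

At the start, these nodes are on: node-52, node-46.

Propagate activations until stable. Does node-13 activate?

Yes

node-46 and node-52 are on, so node-13 activates (G2).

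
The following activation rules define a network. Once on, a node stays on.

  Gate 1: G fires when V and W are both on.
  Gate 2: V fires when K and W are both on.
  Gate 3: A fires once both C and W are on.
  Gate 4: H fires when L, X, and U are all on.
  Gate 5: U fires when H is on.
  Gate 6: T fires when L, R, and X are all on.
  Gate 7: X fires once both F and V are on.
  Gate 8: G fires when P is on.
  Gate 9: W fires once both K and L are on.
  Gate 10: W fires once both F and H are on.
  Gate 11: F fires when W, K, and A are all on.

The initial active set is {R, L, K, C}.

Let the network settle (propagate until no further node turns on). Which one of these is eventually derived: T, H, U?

T

K and L are on, so W fires (Gate 9).
C and W are on, so A fires (Gate 3).
K and W are on, so V fires (Gate 2).
Gate 11: W, K, and A on → F on.
F and V are on, so X fires (Gate 7).
Gate 6: L, R, and X on → T on.
H would need L, X, and U (Gate 4), but U never turns on. U would need H (Gate 5), but H never turns on.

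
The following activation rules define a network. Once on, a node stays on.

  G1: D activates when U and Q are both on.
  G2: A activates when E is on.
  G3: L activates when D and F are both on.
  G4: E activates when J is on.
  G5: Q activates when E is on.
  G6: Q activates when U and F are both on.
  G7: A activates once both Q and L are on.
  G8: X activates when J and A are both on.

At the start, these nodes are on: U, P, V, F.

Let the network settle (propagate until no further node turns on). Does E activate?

No

E would need J (G4), but J never turns on.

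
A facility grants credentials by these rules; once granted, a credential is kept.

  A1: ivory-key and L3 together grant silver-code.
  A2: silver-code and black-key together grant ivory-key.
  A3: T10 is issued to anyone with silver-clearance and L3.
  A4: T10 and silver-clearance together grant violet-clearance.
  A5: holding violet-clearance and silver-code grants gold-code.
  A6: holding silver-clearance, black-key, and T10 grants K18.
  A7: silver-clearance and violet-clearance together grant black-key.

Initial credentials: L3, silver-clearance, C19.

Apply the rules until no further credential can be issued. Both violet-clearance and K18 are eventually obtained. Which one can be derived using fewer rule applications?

violet-clearance

violet-clearance: Holding silver-clearance and L3 grants T10 (A3). Holding T10 and silver-clearance grants violet-clearance (A4). [2 rule applications]
K18: Holding silver-clearance and L3 grants T10 (A3). Holding T10 and silver-clearance grants violet-clearance (A4). Holding silver-clearance and violet-clearance grants black-key (A7). Holding silver-clearance, black-key, and T10 grants K18 (A6). [4 rule applications]
violet-clearance needs fewer.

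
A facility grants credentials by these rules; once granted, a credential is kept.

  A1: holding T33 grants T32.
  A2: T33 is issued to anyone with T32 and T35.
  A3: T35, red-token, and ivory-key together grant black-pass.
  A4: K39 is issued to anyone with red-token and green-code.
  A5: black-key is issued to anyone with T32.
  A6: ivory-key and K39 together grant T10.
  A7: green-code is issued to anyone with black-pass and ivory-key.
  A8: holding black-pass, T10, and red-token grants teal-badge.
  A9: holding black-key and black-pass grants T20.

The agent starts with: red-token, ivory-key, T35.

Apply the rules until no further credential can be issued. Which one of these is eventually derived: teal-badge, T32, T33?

Holding T35, red-token, and ivory-key grants black-pass (A3).
Holding black-pass and ivory-key grants green-code (A7).
Holding red-token and green-code grants K39 (A4).
Holding ivory-key and K39 grants T10 (A6).
Holding black-pass, T10, and red-token grants teal-badge (A8).
T33 would need T32 and T35 (A2), but T32 is never granted. T32 would need T33 (A1), but T33 is never granted.

teal-badge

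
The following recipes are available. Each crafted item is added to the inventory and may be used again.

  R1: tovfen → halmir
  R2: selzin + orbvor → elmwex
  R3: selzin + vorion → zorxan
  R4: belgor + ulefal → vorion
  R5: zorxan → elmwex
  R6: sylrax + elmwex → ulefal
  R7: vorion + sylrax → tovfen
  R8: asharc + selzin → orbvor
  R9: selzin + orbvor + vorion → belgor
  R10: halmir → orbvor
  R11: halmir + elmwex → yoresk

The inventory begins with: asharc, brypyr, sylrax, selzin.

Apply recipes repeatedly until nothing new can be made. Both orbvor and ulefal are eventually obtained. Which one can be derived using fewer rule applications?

orbvor: asharc + selzin → orbvor (R8). [1 rule application]
ulefal: Using R8, asharc and selzin make orbvor. Using R2, selzin and orbvor make elmwex. sylrax + elmwex → ulefal (R6). [3 rule applications]
orbvor needs fewer.

orbvor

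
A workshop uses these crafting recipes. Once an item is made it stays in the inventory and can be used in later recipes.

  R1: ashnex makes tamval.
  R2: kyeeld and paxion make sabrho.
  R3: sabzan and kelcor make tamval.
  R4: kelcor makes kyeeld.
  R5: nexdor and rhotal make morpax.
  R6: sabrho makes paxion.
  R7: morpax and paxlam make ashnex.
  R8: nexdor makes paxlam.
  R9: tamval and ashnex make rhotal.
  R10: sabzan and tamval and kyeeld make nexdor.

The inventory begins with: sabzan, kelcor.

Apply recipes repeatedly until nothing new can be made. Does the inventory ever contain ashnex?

No

ashnex would need morpax and paxlam (R7), but morpax is never obtained.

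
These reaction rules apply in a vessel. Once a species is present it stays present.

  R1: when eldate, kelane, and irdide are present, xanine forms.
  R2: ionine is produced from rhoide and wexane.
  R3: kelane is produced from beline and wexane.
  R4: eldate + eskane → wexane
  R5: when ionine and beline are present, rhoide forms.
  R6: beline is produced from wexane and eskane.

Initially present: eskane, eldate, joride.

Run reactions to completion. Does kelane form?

eldate and eskane present → wexane forms (R4).
wexane and eskane present → beline forms (R6).
beline and wexane present → kelane forms (R3).

Yes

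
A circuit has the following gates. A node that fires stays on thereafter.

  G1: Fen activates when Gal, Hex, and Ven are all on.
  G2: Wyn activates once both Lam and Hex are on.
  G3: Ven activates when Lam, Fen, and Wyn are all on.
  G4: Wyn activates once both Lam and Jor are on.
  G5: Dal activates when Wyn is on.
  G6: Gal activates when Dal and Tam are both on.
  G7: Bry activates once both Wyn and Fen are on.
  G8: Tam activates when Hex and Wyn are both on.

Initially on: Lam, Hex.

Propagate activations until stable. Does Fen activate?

Fen would need Gal, Hex, and Ven (G1), but Ven never turns on.

No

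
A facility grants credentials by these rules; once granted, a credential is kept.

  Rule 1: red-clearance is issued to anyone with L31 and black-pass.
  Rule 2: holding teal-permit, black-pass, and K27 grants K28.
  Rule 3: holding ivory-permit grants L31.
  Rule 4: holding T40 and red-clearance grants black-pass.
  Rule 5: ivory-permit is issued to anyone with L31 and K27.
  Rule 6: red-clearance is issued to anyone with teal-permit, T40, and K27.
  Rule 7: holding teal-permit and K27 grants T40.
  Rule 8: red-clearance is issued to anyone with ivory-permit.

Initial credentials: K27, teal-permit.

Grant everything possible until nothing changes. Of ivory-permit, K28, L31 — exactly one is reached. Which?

K28

Holding teal-permit and K27 grants T40 (Rule 7).
Holding teal-permit, T40, and K27 grants red-clearance (Rule 6).
Holding T40 and red-clearance grants black-pass (Rule 4).
Holding teal-permit, black-pass, and K27 grants K28 (Rule 2).
ivory-permit would need L31 and K27 (Rule 5), but L31 is never granted. L31 would need ivory-permit (Rule 3), but ivory-permit is never granted.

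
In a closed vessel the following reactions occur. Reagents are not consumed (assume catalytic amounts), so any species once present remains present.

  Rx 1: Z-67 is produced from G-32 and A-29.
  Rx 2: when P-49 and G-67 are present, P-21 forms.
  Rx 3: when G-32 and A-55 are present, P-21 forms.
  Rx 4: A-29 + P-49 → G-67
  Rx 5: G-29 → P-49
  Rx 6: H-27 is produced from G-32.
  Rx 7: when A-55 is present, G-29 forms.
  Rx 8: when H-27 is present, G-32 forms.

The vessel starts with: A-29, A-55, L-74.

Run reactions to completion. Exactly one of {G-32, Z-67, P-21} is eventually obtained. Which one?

A-55 present → G-29 forms (Rx 7).
G-29 present → P-49 forms (Rx 5).
A-29 and P-49 present → G-67 forms (Rx 4).
P-49 and G-67 present → P-21 forms (Rx 2).
Z-67 would need G-32 and A-29 (Rx 1), but G-32 never forms. G-32 would need H-27 (Rx 8), but H-27 never forms.

P-21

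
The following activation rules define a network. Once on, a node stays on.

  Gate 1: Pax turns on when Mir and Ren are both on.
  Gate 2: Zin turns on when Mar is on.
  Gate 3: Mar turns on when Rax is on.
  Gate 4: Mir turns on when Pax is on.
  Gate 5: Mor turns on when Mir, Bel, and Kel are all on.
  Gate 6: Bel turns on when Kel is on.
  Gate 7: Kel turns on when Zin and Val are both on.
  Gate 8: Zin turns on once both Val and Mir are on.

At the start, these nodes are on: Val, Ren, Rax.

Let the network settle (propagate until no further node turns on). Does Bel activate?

Yes

Rax is on, so Mar turns on (Gate 3).
Mar is on, so Zin turns on (Gate 2).
Gate 7: Zin and Val on → Kel on.
Gate 6: Kel on → Bel on.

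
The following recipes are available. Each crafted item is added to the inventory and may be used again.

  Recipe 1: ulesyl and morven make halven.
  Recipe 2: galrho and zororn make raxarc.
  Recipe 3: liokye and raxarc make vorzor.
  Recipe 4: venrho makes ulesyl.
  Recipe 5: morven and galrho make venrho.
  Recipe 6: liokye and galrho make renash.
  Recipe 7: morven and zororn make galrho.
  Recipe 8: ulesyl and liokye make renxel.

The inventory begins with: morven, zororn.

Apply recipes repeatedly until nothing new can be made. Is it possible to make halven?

morven and zororn → galrho (Recipe 7).
morven and galrho → venrho (Recipe 5).
venrho → ulesyl (Recipe 4).
ulesyl and morven → halven (Recipe 1).

Yes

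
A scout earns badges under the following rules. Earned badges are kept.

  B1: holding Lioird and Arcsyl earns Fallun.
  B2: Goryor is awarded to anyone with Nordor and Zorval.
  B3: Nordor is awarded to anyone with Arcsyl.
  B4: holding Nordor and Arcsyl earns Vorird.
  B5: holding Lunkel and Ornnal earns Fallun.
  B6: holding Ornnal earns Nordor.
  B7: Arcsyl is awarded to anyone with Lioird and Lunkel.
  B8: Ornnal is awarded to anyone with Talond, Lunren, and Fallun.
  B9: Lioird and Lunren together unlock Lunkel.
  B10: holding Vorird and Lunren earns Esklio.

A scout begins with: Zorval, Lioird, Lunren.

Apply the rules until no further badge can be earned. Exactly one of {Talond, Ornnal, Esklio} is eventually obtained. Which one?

Esklio

With Lioird and Lunren, Lunkel is earned (B9).
With Lioird and Lunkel, Arcsyl is earned (B7).
With Arcsyl, Nordor is earned (B3).
With Nordor and Arcsyl, Vorird is earned (B4).
With Vorird and Lunren, Esklio is earned (B10).
Ornnal would need Talond, Lunren, and Fallun (B8), but Talond is never earned. No rule produces Talond, and it is not given.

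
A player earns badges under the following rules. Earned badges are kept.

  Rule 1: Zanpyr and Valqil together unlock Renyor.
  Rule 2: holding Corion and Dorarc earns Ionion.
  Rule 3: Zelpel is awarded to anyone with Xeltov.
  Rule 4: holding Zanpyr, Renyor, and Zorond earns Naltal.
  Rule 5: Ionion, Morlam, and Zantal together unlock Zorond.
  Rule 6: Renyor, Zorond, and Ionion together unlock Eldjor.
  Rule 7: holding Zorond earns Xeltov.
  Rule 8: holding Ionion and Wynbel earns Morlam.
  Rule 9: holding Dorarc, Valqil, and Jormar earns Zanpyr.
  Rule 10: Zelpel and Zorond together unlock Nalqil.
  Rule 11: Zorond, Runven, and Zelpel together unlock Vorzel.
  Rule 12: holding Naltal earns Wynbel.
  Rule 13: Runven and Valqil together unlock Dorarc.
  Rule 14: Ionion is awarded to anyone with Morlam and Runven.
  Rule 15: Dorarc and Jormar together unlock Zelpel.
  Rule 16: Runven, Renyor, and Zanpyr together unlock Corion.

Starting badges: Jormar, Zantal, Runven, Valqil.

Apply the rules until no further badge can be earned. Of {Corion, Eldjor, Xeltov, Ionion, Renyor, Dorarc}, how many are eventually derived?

4

With Runven and Valqil, Dorarc is earned (Rule 13).
With Dorarc, Valqil, and Jormar, Zanpyr is earned (Rule 9).
With Zanpyr and Valqil, Renyor is earned (Rule 1).
With Runven, Renyor, and Zanpyr, Corion is earned (Rule 16).
With Corion and Dorarc, Ionion is earned (Rule 2).
Corion: reached.
Eldjor would need Renyor, Zorond, and Ionion (Rule 6), but Zorond is never earned.
Xeltov would need Zorond (Rule 7), but Zorond is never earned.
Ionion: reached.
Renyor: reached.
Dorarc: reached.
Reached: Corion, Ionion, Renyor, and Dorarc — 4 of the 6.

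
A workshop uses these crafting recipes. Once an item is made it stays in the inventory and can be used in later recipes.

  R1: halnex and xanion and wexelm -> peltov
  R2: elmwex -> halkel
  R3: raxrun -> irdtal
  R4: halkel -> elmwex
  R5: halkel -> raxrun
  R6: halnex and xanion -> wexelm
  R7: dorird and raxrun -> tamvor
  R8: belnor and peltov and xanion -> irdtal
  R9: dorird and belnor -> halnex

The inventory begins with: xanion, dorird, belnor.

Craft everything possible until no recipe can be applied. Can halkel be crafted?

halkel would need elmwex (R2), but elmwex is never obtained.

No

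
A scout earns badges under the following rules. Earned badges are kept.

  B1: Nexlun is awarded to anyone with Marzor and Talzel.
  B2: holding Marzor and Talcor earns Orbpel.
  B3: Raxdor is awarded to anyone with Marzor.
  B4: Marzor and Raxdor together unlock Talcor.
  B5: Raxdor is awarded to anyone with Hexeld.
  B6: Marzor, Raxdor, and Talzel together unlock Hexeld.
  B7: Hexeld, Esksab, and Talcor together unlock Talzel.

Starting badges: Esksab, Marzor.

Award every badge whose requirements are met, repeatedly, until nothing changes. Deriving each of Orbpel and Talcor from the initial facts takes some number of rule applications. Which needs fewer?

Talcor

Talcor: With Marzor, Raxdor is earned (B3). With Marzor and Raxdor, Talcor is earned (B4). [2 rule applications]
Orbpel: With Marzor, Raxdor is earned (B3). With Marzor and Raxdor, Talcor is earned (B4). With Marzor and Talcor, Orbpel is earned (B2). [3 rule applications]
Talcor needs fewer.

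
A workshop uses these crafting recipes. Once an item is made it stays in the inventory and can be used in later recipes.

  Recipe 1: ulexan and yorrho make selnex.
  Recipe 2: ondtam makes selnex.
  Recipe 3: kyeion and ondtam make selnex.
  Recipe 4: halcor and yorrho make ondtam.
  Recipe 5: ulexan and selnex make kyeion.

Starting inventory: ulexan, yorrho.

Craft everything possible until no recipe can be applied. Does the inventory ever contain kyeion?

Yes

Using Recipe 1, ulexan and yorrho make selnex.
Using Recipe 5, ulexan and selnex make kyeion.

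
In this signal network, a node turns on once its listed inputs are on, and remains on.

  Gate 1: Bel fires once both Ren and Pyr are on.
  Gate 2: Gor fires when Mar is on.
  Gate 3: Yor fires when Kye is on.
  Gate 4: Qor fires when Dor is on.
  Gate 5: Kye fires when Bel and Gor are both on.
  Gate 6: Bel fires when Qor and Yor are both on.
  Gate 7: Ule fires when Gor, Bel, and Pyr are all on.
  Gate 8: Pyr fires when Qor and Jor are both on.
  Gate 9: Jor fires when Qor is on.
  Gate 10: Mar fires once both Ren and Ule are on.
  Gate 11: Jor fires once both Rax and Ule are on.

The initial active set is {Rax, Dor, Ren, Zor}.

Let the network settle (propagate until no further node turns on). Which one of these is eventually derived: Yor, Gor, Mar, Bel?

Bel

Gate 4: Dor on → Qor on.
Qor is on, so Jor fires (Gate 9).
Qor and Jor are on, so Pyr fires (Gate 8).
Ren and Pyr are on, so Bel fires (Gate 1).
Mar would need Ren and Ule (Gate 10), but Ule never turns on. Yor would need Kye (Gate 3), but Kye never turns on. Gor would need Mar (Gate 2), but Mar never turns on.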